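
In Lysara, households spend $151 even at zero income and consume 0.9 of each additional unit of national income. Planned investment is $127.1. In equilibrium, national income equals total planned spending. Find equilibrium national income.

Y = 2781

Y = C + I = 151 + 0.9Y + 127.1
Y − 0.9Y = 278.1
0.1Y = 278.1, so Y = 278.1/0.1 = 2781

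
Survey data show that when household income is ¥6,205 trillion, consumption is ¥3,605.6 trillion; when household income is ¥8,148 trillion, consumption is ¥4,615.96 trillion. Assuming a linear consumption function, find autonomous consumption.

a = 379

MPC = ΔC/ΔY = (4615.96 − 3605.6)/(8148 − 6205) = 1010.36/1943 = 0.52
a = C − MPC·Y = 3605.6 − 0.52(6205) = 3605.6 − 3226.6 = 379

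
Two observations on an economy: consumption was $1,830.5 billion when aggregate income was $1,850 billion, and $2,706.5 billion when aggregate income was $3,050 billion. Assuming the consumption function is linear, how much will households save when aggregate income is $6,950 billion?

S = 1396.5

MPC = (2706.5 − 1830.5)/(3050 − 1850) = 876/1200 = 0.73
a = 1830.5 − 0.73(1850) = 1830.5 − 1350.5 = 480
C = 480 + 0.73(6950) = 5553.5
S = 6950 − 5553.5 = 1396.5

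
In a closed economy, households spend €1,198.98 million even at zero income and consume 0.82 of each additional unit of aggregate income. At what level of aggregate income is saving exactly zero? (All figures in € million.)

At break-even, C = Y: 1198.98 + 0.82Y = Y
0.18Y = 1198.98, so Y = 1198.98/0.18 = 6661

Y = 6661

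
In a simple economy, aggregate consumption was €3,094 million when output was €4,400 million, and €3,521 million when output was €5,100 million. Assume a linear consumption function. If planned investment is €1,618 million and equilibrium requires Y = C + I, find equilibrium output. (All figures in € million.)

Y = 5200

MPC = (3521 − 3094)/(5100 − 4400) = 427/700 = 0.61
a = 3094 − 0.61(4400) = 410
Equilibrium: Y = 410 + 0.61Y + 1618
0.39Y = 2028, so Y = 2028/0.39 = 5200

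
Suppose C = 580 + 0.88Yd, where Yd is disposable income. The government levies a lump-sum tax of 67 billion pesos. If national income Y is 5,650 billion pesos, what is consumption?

Yd = Y − T = 5650 − 67 = 5583
C = 580 + 0.88(5583) = 580 + 4913.04 = 5493.04

C = 5493.04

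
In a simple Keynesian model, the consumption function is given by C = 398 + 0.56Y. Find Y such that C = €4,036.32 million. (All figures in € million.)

398 + 0.56Y = 4036.32
0.56Y = 3638.32, so Y = 3638.32/0.56 = 6497

Y = 6497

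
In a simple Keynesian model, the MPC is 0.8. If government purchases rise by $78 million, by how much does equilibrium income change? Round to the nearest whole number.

ΔY ≈ 390

The multiplier is 1/(1 − MPC) = 1/0.2.
ΔY = 78/0.2 = 390.00 ≈ 390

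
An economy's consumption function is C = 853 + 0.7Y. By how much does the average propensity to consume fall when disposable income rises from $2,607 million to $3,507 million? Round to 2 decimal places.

ΔAPC = 0.08

At Y = 2607: C = 853 + 0.7(2607) = 2677.9, APC = 2677.9/2607 = 1.027
At Y = 3507: C = 3307.9, APC = 3307.9/3507 = 0.943
Fall in APC = 1.027 − 0.943 = 0.084 ≈ 0.08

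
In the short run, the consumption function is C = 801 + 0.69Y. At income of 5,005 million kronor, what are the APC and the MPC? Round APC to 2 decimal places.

APC = 0.85; MPC = 0.69

MPC = 0.69 (the slope of the consumption function)
C = 801 + 0.69(5005) = 4254.45, so APC = 4254.45/5005 = 0.85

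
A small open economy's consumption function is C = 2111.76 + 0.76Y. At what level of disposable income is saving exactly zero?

Y = 8799

At break-even, C = Y: 2111.76 + 0.76Y = Y
0.24Y = 2111.76, so Y = 2111.76/0.24 = 8799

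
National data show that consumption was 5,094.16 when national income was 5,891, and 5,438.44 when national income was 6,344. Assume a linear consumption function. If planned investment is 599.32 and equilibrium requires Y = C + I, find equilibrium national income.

Y = 5068

MPC = (5438.44 − 5094.16)/(6344 − 5891) = 344.28/453 = 0.76
a = 5094.16 − 0.76(5891) = 617
Equilibrium: Y = 617 + 0.76Y + 599.32
0.24Y = 1216.32, so Y = 1216.32/0.24 = 5068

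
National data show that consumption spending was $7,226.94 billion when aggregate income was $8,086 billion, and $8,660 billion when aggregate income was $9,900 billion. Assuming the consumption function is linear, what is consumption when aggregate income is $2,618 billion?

MPC = (8660 − 7226.94)/(9900 − 8086) = 1433.06/1814 = 0.79
a = 7226.94 − 0.79(8086) = 7226.94 − 6387.94 = 839
C = 839 + 0.79(2618) = 839 + 2068.22 = 2907.22

C = 2907.22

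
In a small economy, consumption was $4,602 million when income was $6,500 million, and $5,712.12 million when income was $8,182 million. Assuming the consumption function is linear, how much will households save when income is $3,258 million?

S = 795.72

MPC = (5712.12 − 4602)/(8182 − 6500) = 1110.12/1682 = 0.66
a = 4602 − 0.66(6500) = 4602 − 4290 = 312
C = 312 + 0.66(3258) = 2462.28
S = 3258 − 2462.28 = 795.72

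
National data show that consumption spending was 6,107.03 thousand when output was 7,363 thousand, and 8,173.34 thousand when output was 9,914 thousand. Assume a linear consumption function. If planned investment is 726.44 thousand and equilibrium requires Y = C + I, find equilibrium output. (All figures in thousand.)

MPC = (8173.34 − 6107.03)/(9914 − 7363) = 2066.31/2551 = 0.81
a = 6107.03 − 0.81(7363) = 143
Equilibrium: Y = 143 + 0.81Y + 726.44
0.19Y = 869.44, so Y = 869.44/0.19 = 4576

Y = 4576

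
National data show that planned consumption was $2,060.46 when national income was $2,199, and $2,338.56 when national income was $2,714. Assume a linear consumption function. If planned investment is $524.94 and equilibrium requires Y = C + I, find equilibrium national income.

MPC = (2338.56 − 2060.46)/(2714 − 2199) = 278.1/515 = 0.54
a = 2060.46 − 0.54(2199) = 873
Equilibrium: Y = 873 + 0.54Y + 524.94
0.46Y = 1397.94, so Y = 1397.94/0.46 = 3039

Y = 3039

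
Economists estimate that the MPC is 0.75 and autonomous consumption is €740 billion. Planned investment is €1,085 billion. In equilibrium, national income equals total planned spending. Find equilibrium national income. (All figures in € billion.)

Y = 7300

Y = C + I = 740 + 0.75Y + 1085
Y − 0.75Y = 1825
0.25Y = 1825, so Y = 1825/0.25 = 7300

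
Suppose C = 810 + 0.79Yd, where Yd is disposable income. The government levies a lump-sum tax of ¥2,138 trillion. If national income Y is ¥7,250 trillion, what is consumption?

C = 4848.48

Yd = Y − T = 7250 − 2138 = 5112
C = 810 + 0.79(5112) = 810 + 4038.48 = 4848.48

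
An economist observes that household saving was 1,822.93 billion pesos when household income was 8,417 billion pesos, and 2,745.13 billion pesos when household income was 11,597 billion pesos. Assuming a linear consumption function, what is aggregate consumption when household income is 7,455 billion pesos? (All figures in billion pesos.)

C = 5911.05

MPS = ΔS/ΔY = (2745.13 − 1822.93)/(11597 − 8417) = 922.2/3180 = 0.29
MPC = 1 − MPS = 0.71
Autonomous saving = 1822.93 − 0.29(8417) = -618, so a = 618
C = 618 + 0.71(7455) = 618 + 5293.05 = 5911.05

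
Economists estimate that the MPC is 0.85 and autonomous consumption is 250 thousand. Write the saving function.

S = -250 + 0.15Y

S = Y − C = Y − (250 + 0.85Y) = -250 + (1 − 0.85)Y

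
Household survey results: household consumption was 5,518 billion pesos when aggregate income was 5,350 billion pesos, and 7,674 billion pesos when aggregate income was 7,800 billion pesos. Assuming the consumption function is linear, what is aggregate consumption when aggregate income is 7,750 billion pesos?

MPC = (7674 − 5518)/(7800 − 5350) = 2156/2450 = 0.88
a = 5518 − 0.88(5350) = 5518 − 4708 = 810
C = 810 + 0.88(7750) = 810 + 6820 = 7630

C = 7630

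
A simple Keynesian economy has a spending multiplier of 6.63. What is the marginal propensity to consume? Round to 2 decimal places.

MPC = 0.85

k = 1/(1 − MPC), so 1 − MPC = 1/k = 1/6.63 = 0.1508
MPC = 1 − 0.1508 = 0.85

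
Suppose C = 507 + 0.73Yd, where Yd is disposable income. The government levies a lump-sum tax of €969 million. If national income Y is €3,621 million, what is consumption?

Yd = Y − T = 3621 − 969 = 2652
C = 507 + 0.73(2652) = 507 + 1935.96 = 2442.96

C = 2442.96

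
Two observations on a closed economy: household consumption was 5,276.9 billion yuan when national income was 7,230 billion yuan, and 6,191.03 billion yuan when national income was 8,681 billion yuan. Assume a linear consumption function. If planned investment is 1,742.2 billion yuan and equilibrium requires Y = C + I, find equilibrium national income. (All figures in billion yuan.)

Y = 6660

MPC = (6191.03 − 5276.9)/(8681 − 7230) = 914.13/1451 = 0.63
a = 5276.9 − 0.63(7230) = 722
Equilibrium: Y = 722 + 0.63Y + 1742.2
0.37Y = 2464.2, so Y = 2464.2/0.37 = 6660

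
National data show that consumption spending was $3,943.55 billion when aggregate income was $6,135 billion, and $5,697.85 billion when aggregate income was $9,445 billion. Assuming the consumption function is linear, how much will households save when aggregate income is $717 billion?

MPC = (5697.85 − 3943.55)/(9445 − 6135) = 1754.3/3310 = 0.53
a = 3943.55 − 0.53(6135) = 3943.55 − 3251.55 = 692
C = 692 + 0.53(717) = 1072.01
S = 717 − 1072.01 = -355.01

S = -355.01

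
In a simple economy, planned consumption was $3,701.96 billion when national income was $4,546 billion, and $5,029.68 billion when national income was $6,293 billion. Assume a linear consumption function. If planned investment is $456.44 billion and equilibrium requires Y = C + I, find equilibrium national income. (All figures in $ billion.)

Y = 2931

MPC = (5029.68 − 3701.96)/(6293 − 4546) = 1327.72/1747 = 0.76
a = 3701.96 − 0.76(4546) = 247
Equilibrium: Y = 247 + 0.76Y + 456.44
0.24Y = 703.44, so Y = 703.44/0.24 = 2931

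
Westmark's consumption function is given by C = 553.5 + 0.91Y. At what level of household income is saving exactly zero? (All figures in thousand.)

At break-even, C = Y: 553.5 + 0.91Y = Y
0.09Y = 553.5, so Y = 553.5/0.09 = 6150

Y = 6150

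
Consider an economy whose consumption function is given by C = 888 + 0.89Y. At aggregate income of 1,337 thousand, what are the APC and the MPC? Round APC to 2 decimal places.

MPC = 0.89 (the slope of the consumption function)
C = 888 + 0.89(1337) = 2077.93, so APC = 2077.93/1337 = 1.55

APC = 1.55; MPC = 0.89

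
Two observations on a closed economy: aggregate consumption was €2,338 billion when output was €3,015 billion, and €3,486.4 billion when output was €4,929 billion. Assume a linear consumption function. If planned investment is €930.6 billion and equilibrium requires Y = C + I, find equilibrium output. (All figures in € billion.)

MPC = (3486.4 − 2338)/(4929 − 3015) = 1148.4/1914 = 0.6
a = 2338 − 0.6(3015) = 529
Equilibrium: Y = 529 + 0.6Y + 930.6
0.4Y = 1459.6, so Y = 1459.6/0.4 = 3649

Y = 3649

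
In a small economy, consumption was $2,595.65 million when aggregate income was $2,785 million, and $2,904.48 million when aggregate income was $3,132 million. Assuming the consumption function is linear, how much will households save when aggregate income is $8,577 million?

MPC = (2904.48 − 2595.65)/(3132 − 2785) = 308.83/347 = 0.89
a = 2595.65 − 0.89(2785) = 2595.65 − 2478.65 = 117
C = 117 + 0.89(8577) = 7750.53
S = 8577 − 7750.53 = 826.47

S = 826.47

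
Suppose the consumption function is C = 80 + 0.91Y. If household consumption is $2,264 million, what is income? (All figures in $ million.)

80 + 0.91Y = 2264
0.91Y = 2184, so Y = 2184/0.91 = 2400

Y = 2400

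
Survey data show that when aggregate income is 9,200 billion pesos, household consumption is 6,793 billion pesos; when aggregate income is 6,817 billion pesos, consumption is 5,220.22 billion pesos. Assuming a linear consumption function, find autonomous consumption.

MPC = ΔC/ΔY = (6793 − 5220.22)/(9200 − 6817) = 1572.78/2383 = 0.66
a = C − MPC·Y = 5220.22 − 0.66(6817) = 5220.22 − 4499.22 = 721

a = 721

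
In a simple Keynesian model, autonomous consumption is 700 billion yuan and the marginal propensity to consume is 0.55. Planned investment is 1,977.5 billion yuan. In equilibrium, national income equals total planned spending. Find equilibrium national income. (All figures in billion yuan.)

Y = C + I = 700 + 0.55Y + 1977.5
Y − 0.55Y = 2677.5
0.45Y = 2677.5, so Y = 2677.5/0.45 = 5950

Y = 5950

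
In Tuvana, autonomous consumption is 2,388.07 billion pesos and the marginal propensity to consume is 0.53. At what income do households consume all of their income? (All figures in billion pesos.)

At break-even, C = Y: 2388.07 + 0.53Y = Y
0.47Y = 2388.07, so Y = 2388.07/0.47 = 5081

Y = 5081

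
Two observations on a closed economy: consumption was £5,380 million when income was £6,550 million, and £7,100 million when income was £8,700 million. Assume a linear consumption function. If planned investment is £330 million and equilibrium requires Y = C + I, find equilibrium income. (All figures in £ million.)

Y = 2350

MPC = (7100 − 5380)/(8700 − 6550) = 1720/2150 = 0.8
a = 5380 − 0.8(6550) = 140
Equilibrium: Y = 140 + 0.8Y + 330
0.2Y = 470, so Y = 470/0.2 = 2350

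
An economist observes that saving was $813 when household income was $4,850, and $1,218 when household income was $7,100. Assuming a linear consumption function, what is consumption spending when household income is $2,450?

MPS = ΔS/ΔY = (1218 − 813)/(7100 − 4850) = 405/2250 = 0.18
MPC = 1 − MPS = 0.82
Autonomous saving = 813 − 0.18(4850) = -60, so a = 60
C = 60 + 0.82(2450) = 60 + 2009 = 2069

C = 2069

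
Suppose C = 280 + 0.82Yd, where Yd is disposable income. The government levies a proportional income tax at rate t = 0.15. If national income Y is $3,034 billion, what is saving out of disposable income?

Yd = (1 − 0.15)(3034) = 0.85(3034) = 2578.9
C = 280 + 0.82(2578.9) = 280 + 2114.698 = 2394.698
S = Yd − C = 2578.9 − 2394.698 = 184.202

S = 184.202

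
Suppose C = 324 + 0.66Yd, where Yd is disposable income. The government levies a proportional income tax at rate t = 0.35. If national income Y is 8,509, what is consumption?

C = 3974.361

Yd = (1 − 0.35)(8509) = 0.65(8509) = 5530.85
C = 324 + 0.66(5530.85) = 324 + 3650.361 = 3974.361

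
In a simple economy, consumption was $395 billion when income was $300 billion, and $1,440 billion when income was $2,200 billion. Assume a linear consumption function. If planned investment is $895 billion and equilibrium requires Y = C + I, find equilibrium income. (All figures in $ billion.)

Y = 2500

MPC = (1440 − 395)/(2200 − 300) = 1045/1900 = 0.55
a = 395 − 0.55(300) = 230
Equilibrium: Y = 230 + 0.55Y + 895
0.45Y = 1125, so Y = 1125/0.45 = 2500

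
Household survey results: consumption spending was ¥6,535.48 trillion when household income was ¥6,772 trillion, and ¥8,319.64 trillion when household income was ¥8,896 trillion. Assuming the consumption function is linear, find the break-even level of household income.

MPC = (8319.64 − 6535.48)/(8896 − 6772) = 1784.16/2124 = 0.84
a = 6535.48 − 0.84(6772) = 6535.48 − 5688.48 = 847
Break-even: Y = a/(1−MPC) = 847/0.16 = 5293.75

Y = 5293.75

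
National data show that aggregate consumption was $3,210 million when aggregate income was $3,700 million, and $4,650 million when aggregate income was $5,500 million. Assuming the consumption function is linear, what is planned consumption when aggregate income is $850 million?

C = 930

MPC = (4650 − 3210)/(5500 − 3700) = 1440/1800 = 0.8
a = 3210 − 0.8(3700) = 3210 − 2960 = 250
C = 250 + 0.8(850) = 250 + 680 = 930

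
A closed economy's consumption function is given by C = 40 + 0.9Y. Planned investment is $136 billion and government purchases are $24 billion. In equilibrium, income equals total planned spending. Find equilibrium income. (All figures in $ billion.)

Y = 2000

Y = C + I + G = 40 + 0.9Y + 136 + 24
Y − 0.9Y = 200
0.1Y = 200, so Y = 200/0.1 = 2000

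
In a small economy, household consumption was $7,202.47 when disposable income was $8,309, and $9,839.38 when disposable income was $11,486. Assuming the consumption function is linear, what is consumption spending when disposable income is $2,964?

MPC = (9839.38 − 7202.47)/(11486 − 8309) = 2636.91/3177 = 0.83
a = 7202.47 − 0.83(8309) = 7202.47 − 6896.47 = 306
C = 306 + 0.83(2964) = 306 + 2460.12 = 2766.12

C = 2766.12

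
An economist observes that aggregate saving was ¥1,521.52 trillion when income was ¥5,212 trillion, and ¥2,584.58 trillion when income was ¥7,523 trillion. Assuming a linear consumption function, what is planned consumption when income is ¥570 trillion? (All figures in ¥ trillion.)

C = 1183.8

MPS = ΔS/ΔY = (2584.58 − 1521.52)/(7523 − 5212) = 1063.06/2311 = 0.46
MPC = 1 − MPS = 0.54
Autonomous saving = 1521.52 − 0.46(5212) = -876, so a = 876
C = 876 + 0.54(570) = 876 + 307.8 = 1183.8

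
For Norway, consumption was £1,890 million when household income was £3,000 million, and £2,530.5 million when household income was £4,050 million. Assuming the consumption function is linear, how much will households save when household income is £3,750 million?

MPC = (2530.5 − 1890)/(4050 − 3000) = 640.5/1050 = 0.61
a = 1890 − 0.61(3000) = 1890 − 1830 = 60
C = 60 + 0.61(3750) = 2347.5
S = 3750 − 2347.5 = 1402.5

S = 1402.5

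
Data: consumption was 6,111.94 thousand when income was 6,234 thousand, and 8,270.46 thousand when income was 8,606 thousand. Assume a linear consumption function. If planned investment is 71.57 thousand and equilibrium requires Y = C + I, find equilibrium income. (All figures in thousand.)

MPC = (8270.46 − 6111.94)/(8606 − 6234) = 2158.52/2372 = 0.91
a = 6111.94 − 0.91(6234) = 439
Equilibrium: Y = 439 + 0.91Y + 71.57
0.09Y = 510.57, so Y = 510.57/0.09 = 5673

Y = 5673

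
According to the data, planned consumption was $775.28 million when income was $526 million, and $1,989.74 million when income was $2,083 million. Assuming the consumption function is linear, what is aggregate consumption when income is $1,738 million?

MPC = (1989.74 − 775.28)/(2083 − 526) = 1214.46/1557 = 0.78
a = 775.28 − 0.78(526) = 775.28 − 410.28 = 365
C = 365 + 0.78(1738) = 365 + 1355.64 = 1720.64

C = 1720.64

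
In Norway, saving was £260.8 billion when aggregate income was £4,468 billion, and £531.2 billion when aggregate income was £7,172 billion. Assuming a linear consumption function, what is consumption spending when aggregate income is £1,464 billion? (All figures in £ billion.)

C = 1503.6

MPS = ΔS/ΔY = (531.2 − 260.8)/(7172 − 4468) = 270.4/2704 = 0.1
MPC = 1 − MPS = 0.9
Autonomous saving = 260.8 − 0.1(4468) = -186, so a = 186
C = 186 + 0.9(1464) = 186 + 1317.6 = 1503.6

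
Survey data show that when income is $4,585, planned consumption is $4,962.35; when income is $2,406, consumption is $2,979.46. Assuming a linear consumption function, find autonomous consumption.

a = 790

MPC = ΔC/ΔY = (4962.35 − 2979.46)/(4585 − 2406) = 1982.89/2179 = 0.91
a = C − MPC·Y = 2979.46 − 0.91(2406) = 2979.46 − 2189.46 = 790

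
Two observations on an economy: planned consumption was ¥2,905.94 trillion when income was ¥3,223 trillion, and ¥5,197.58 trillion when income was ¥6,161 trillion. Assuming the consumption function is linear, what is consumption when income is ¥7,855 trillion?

C = 6518.9

MPC = (5197.58 − 2905.94)/(6161 − 3223) = 2291.64/2938 = 0.78
a = 2905.94 − 0.78(3223) = 2905.94 − 2513.94 = 392
C = 392 + 0.78(7855) = 392 + 6126.9 = 6518.9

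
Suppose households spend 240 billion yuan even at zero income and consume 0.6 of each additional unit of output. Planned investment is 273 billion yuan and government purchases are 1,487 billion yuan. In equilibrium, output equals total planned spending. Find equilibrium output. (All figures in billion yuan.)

Y = 5000

Y = C + I + G = 240 + 0.6Y + 273 + 1487
Y − 0.6Y = 2000
0.4Y = 2000, so Y = 2000/0.4 = 5000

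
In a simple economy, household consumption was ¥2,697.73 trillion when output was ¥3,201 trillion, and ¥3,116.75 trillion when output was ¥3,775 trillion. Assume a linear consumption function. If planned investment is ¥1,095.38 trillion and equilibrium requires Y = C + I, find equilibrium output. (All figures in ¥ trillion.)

MPC = (3116.75 − 2697.73)/(3775 − 3201) = 419.02/574 = 0.73
a = 2697.73 − 0.73(3201) = 361
Equilibrium: Y = 361 + 0.73Y + 1095.38
0.27Y = 1456.38, so Y = 1456.38/0.27 = 5394

Y = 5394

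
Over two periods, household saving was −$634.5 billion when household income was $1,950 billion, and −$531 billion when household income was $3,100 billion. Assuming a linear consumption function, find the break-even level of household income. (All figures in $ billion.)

Y = 9000

MPS = ΔS/ΔY = (-531 − (-634.5))/(3100 − 1950) = 103.5/1150 = 0.09
MPC = 1 − MPS = 0.91
From S(1950) = -634.5: −a + 0.09(1950) = -634.5, so a = 175.5 − (-634.5) = 810
Break-even (S = 0): Y = a/MPS = 810/0.09 = 9000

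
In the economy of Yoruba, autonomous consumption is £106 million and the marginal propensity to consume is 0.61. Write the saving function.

S = Y − C = Y − (106 + 0.61Y) = -106 + (1 − 0.61)Y

S = -106 + 0.39Y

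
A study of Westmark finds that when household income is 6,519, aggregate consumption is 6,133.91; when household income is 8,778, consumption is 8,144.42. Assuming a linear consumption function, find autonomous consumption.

MPC = ΔC/ΔY = (8144.42 − 6133.91)/(8778 − 6519) = 2010.51/2259 = 0.89
a = C − MPC·Y = 6133.91 − 0.89(6519) = 6133.91 − 5801.91 = 332

a = 332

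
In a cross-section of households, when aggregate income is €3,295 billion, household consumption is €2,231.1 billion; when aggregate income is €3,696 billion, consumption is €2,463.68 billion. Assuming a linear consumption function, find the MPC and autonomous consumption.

MPC = ΔC/ΔY = (2463.68 − 2231.1)/(3696 − 3295) = 232.58/401 = 0.58
a = C − MPC·Y = 2231.1 − 0.58(3295) = 2231.1 − 1911.1 = 320

MPC = 0.58; a = 320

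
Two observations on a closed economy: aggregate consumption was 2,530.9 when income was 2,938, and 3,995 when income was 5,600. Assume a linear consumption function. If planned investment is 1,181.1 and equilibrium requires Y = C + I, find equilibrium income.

Y = 4658

MPC = (3995 − 2530.9)/(5600 − 2938) = 1464.1/2662 = 0.55
a = 2530.9 − 0.55(2938) = 915
Equilibrium: Y = 915 + 0.55Y + 1181.1
0.45Y = 2096.1, so Y = 2096.1/0.45 = 4658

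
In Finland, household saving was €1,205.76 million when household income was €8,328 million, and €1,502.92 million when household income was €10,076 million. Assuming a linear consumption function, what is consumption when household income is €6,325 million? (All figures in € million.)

C = 5459.75

MPS = ΔS/ΔY = (1502.92 − 1205.76)/(10076 − 8328) = 297.16/1748 = 0.17
MPC = 1 − MPS = 0.83
Autonomous saving = 1205.76 − 0.17(8328) = -210, so a = 210
C = 210 + 0.83(6325) = 210 + 5249.75 = 5459.75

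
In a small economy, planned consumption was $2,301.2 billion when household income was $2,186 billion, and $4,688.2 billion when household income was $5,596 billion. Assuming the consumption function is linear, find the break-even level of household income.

Y = 2570

MPC = (4688.2 − 2301.2)/(5596 − 2186) = 2387/3410 = 0.7
a = 2301.2 − 0.7(2186) = 2301.2 − 1530.2 = 771
Break-even: Y = a/(1−MPC) = 771/0.3 = 2570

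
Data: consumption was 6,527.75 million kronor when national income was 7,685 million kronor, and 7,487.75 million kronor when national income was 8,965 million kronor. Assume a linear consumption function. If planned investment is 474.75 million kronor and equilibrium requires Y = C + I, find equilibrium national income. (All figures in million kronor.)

MPC = (7487.75 − 6527.75)/(8965 − 7685) = 960/1280 = 0.75
a = 6527.75 − 0.75(7685) = 764
Equilibrium: Y = 764 + 0.75Y + 474.75
0.25Y = 1238.75, so Y = 1238.75/0.25 = 4955

Y = 4955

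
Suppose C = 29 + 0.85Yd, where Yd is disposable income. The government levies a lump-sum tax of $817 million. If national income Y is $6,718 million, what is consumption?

C = 5044.85

Yd = Y − T = 6718 − 817 = 5901
C = 29 + 0.85(5901) = 29 + 5015.85 = 5044.85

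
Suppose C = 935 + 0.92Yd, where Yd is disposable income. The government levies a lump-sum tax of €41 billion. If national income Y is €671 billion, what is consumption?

C = 1514.6

Yd = Y − T = 671 − 41 = 630
C = 935 + 0.92(630) = 935 + 579.6 = 1514.6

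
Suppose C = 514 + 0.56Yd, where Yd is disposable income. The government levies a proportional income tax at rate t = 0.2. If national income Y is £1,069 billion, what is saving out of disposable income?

Yd = (1 − 0.2)(1069) = 0.8(1069) = 855.2
C = 514 + 0.56(855.2) = 514 + 478.912 = 992.912
S = Yd − C = 855.2 − 992.912 = -137.712

S = -137.712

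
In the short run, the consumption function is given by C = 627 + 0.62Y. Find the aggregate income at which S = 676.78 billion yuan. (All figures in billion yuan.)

Y = 3431

S = Y − C = -627 + 0.38Y
-627 + 0.38Y = 676.78, so 0.38Y = 1303.78 and Y = 3431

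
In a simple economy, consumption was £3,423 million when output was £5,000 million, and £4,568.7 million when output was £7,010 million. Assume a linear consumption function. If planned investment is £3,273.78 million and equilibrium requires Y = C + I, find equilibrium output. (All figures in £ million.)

Y = 8946

MPC = (4568.7 − 3423)/(7010 − 5000) = 1145.7/2010 = 0.57
a = 3423 − 0.57(5000) = 573
Equilibrium: Y = 573 + 0.57Y + 3273.78
0.43Y = 3846.78, so Y = 3846.78/0.43 = 8946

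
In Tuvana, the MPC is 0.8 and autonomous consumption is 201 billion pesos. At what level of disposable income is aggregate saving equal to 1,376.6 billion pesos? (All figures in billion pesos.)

S = Y − C = -201 + 0.2Y
-201 + 0.2Y = 1376.6, so 0.2Y = 1577.6 and Y = 7888

Y = 7888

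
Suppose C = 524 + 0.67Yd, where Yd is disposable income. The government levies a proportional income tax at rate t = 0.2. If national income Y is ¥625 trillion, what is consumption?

C = 859

Yd = (1 − 0.2)(625) = 0.8(625) = 500
C = 524 + 0.67(500) = 524 + 335 = 859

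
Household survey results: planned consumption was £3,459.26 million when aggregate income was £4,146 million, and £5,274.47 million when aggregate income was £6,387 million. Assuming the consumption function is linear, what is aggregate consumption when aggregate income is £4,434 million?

MPC = (5274.47 − 3459.26)/(6387 − 4146) = 1815.21/2241 = 0.81
a = 3459.26 − 0.81(4146) = 3459.26 − 3358.26 = 101
C = 101 + 0.81(4434) = 101 + 3591.54 = 3692.54

C = 3692.54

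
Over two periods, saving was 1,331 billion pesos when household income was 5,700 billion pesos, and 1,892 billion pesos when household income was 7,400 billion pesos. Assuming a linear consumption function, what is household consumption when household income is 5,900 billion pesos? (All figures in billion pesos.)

MPS = ΔS/ΔY = (1892 − 1331)/(7400 − 5700) = 561/1700 = 0.33
MPC = 1 − MPS = 0.67
Autonomous saving = 1331 − 0.33(5700) = -550, so a = 550
C = 550 + 0.67(5900) = 550 + 3953 = 4503

C = 4503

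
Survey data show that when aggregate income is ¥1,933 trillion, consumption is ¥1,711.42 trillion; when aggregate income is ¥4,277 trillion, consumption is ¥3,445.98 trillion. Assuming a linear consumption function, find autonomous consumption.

a = 281

MPC = ΔC/ΔY = (3445.98 − 1711.42)/(4277 − 1933) = 1734.56/2344 = 0.74
a = C − MPC·Y = 1711.42 − 0.74(1933) = 1711.42 − 1430.42 = 281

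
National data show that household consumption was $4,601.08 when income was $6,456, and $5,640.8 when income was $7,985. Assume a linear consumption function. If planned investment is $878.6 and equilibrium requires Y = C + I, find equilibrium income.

Y = 3405

MPC = (5640.8 − 4601.08)/(7985 − 6456) = 1039.72/1529 = 0.68
a = 4601.08 − 0.68(6456) = 211
Equilibrium: Y = 211 + 0.68Y + 878.6
0.32Y = 1089.6, so Y = 1089.6/0.32 = 3405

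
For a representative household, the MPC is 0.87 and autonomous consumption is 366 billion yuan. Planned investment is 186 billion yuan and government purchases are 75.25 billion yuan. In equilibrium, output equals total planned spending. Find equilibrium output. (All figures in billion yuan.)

Y = 4825

Y = C + I + G = 366 + 0.87Y + 186 + 75.25
Y − 0.87Y = 627.25
0.13Y = 627.25, so Y = 627.25/0.13 = 4825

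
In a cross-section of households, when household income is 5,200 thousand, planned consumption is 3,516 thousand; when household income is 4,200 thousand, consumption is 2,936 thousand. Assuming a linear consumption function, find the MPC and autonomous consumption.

MPC = ΔC/ΔY = (3516 − 2936)/(5200 − 4200) = 580/1000 = 0.58
a = C − MPC·Y = 2936 − 0.58(4200) = 2936 − 2436 = 500

MPC = 0.58; a = 500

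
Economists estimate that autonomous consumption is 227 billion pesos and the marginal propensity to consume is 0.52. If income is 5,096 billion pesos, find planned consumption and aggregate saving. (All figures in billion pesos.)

C = 227 + 0.52(5096) = 227 + 2649.92 = 2876.92
S = Y − C = 5096 − 2876.92 = 2219.08

C = 2876.92; S = 2219.08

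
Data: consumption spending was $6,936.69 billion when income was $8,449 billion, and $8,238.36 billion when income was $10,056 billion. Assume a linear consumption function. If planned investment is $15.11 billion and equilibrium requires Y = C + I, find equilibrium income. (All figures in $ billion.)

MPC = (8238.36 − 6936.69)/(10056 − 8449) = 1301.67/1607 = 0.81
a = 6936.69 − 0.81(8449) = 93
Equilibrium: Y = 93 + 0.81Y + 15.11
0.19Y = 108.11, so Y = 108.11/0.19 = 569

Y = 569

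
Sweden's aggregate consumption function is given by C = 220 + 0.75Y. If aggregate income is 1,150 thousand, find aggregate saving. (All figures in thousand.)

S = 67.5

C = 220 + 0.75(1150) = 220 + 862.5 = 1082.5
S = Y − C = 1150 − 1082.5 = 67.5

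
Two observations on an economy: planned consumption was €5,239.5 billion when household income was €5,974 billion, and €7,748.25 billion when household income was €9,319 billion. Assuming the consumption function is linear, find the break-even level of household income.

Y = 3036

MPC = (7748.25 − 5239.5)/(9319 − 5974) = 2508.75/3345 = 0.75
a = 5239.5 − 0.75(5974) = 5239.5 − 4480.5 = 759
Break-even: Y = a/(1−MPC) = 759/0.25 = 3036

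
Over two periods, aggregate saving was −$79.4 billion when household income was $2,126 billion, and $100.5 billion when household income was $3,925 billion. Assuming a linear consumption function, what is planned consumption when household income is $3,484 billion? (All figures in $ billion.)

MPS = ΔS/ΔY = (100.5 − (-79.4))/(3925 − 2126) = 179.9/1799 = 0.1
MPC = 1 − MPS = 0.9
Autonomous saving = -79.4 − 0.1(2126) = -292, so a = 292
C = 292 + 0.9(3484) = 292 + 3135.6 = 3427.6

C = 3427.6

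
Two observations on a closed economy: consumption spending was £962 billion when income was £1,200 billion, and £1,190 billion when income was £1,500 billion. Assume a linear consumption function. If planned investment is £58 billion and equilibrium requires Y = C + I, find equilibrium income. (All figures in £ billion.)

Y = 450

MPC = (1190 − 962)/(1500 − 1200) = 228/300 = 0.76
a = 962 − 0.76(1200) = 50
Equilibrium: Y = 50 + 0.76Y + 58
0.24Y = 108, so Y = 108/0.24 = 450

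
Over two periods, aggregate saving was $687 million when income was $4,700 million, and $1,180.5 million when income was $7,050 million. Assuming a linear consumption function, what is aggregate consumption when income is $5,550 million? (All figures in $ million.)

MPS = ΔS/ΔY = (1180.5 − 687)/(7050 − 4700) = 493.5/2350 = 0.21
MPC = 1 − MPS = 0.79
Autonomous saving = 687 − 0.21(4700) = -300, so a = 300
C = 300 + 0.79(5550) = 300 + 4384.5 = 4684.5

C = 4684.5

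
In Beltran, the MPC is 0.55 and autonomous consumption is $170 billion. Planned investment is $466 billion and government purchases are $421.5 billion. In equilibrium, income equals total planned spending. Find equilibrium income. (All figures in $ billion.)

Y = C + I + G = 170 + 0.55Y + 466 + 421.5
Y − 0.55Y = 1057.5
0.45Y = 1057.5, so Y = 1057.5/0.45 = 2350

Y = 2350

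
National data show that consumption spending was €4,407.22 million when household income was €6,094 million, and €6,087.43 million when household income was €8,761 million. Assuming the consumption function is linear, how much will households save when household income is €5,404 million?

MPC = (6087.43 − 4407.22)/(8761 − 6094) = 1680.21/2667 = 0.63
a = 4407.22 − 0.63(6094) = 4407.22 − 3839.22 = 568
C = 568 + 0.63(5404) = 3972.52
S = 5404 − 3972.52 = 1431.48

S = 1431.48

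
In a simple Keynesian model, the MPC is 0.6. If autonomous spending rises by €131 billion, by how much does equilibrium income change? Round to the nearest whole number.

The multiplier is 1/(1 − MPC) = 1/0.4.
ΔY = 131/0.4 = 327.50 ≈ 328

ΔY ≈ 328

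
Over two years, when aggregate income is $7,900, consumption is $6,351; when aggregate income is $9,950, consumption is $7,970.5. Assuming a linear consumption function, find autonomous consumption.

a = 110

MPC = ΔC/ΔY = (7970.5 − 6351)/(9950 − 7900) = 1619.5/2050 = 0.79
a = C − MPC·Y = 6351 − 0.79(7900) = 6351 − 6241 = 110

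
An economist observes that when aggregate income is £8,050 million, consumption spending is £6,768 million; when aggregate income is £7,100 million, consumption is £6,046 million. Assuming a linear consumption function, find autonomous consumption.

MPC = ΔC/ΔY = (6768 − 6046)/(8050 − 7100) = 722/950 = 0.76
a = C − MPC·Y = 6046 − 0.76(7100) = 6046 − 5396 = 650

a = 650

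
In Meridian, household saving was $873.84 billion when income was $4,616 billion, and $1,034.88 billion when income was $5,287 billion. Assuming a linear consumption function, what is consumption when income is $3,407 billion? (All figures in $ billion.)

C = 2823.32

MPS = ΔS/ΔY = (1034.88 − 873.84)/(5287 − 4616) = 161.04/671 = 0.24
MPC = 1 − MPS = 0.76
Autonomous saving = 873.84 − 0.24(4616) = -234, so a = 234
C = 234 + 0.76(3407) = 234 + 2589.32 = 2823.32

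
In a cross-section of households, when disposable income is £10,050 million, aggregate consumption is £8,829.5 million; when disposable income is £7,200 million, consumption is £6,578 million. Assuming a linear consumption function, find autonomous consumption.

a = 890

MPC = ΔC/ΔY = (8829.5 − 6578)/(10050 − 7200) = 2251.5/2850 = 0.79
a = C − MPC·Y = 6578 − 0.79(7200) = 6578 − 5688 = 890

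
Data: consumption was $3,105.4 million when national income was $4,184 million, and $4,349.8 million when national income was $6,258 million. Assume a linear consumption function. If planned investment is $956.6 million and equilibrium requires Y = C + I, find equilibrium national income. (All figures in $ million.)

MPC = (4349.8 − 3105.4)/(6258 − 4184) = 1244.4/2074 = 0.6
a = 3105.4 − 0.6(4184) = 595
Equilibrium: Y = 595 + 0.6Y + 956.6
0.4Y = 1551.6, so Y = 1551.6/0.4 = 3879

Y = 3879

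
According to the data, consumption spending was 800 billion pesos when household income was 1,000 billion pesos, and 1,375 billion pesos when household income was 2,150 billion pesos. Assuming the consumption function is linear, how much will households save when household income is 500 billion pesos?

S = -50

MPC = (1375 − 800)/(2150 − 1000) = 575/1150 = 0.5
a = 800 − 0.5(1000) = 800 − 500 = 300
C = 300 + 0.5(500) = 550
S = 500 − 550 = -50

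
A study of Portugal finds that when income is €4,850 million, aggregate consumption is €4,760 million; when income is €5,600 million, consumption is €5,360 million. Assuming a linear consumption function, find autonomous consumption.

MPC = ΔC/ΔY = (5360 − 4760)/(5600 − 4850) = 600/750 = 0.8
a = C − MPC·Y = 4760 − 0.8(4850) = 4760 − 3880 = 880

a = 880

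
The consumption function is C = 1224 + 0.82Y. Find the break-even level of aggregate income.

Y = 6800

At break-even, C = Y: 1224 + 0.82Y = Y
0.18Y = 1224, so Y = 1224/0.18 = 6800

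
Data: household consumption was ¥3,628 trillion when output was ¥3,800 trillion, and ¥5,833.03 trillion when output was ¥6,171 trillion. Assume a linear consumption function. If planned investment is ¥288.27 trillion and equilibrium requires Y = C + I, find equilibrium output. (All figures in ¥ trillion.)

Y = 5461

MPC = (5833.03 − 3628)/(6171 − 3800) = 2205.03/2371 = 0.93
a = 3628 − 0.93(3800) = 94
Equilibrium: Y = 94 + 0.93Y + 288.27
0.07Y = 382.27, so Y = 382.27/0.07 = 5461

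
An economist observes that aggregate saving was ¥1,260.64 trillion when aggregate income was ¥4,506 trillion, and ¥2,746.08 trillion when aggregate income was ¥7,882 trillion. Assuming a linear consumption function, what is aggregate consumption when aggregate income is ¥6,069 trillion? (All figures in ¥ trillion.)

C = 4120.64

MPS = ΔS/ΔY = (2746.08 − 1260.64)/(7882 − 4506) = 1485.44/3376 = 0.44
MPC = 1 − MPS = 0.56
Autonomous saving = 1260.64 − 0.44(4506) = -722, so a = 722
C = 722 + 0.56(6069) = 722 + 3398.64 = 4120.64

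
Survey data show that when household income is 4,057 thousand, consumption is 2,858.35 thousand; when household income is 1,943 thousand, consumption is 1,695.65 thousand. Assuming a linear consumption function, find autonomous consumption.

MPC = ΔC/ΔY = (2858.35 − 1695.65)/(4057 − 1943) = 1162.7/2114 = 0.55
a = C − MPC·Y = 1695.65 − 0.55(1943) = 1695.65 − 1068.65 = 627

a = 627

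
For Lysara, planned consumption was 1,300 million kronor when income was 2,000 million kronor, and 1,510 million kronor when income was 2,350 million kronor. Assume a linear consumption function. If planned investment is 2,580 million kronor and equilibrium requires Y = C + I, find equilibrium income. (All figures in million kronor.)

Y = 6700

MPC = (1510 − 1300)/(2350 − 2000) = 210/350 = 0.6
a = 1300 − 0.6(2000) = 100
Equilibrium: Y = 100 + 0.6Y + 2580
0.4Y = 2680, so Y = 2680/0.4 = 6700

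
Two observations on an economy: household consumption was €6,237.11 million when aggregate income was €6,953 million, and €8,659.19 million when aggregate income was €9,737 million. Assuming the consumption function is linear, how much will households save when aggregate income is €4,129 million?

S = 348.77

MPC = (8659.19 − 6237.11)/(9737 − 6953) = 2422.08/2784 = 0.87
a = 6237.11 − 0.87(6953) = 6237.11 − 6049.11 = 188
C = 188 + 0.87(4129) = 3780.23
S = 4129 − 3780.23 = 348.77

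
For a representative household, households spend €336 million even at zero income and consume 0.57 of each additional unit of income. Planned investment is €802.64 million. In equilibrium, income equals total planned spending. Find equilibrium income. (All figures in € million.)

Y = C + I = 336 + 0.57Y + 802.64
Y − 0.57Y = 1138.64
0.43Y = 1138.64, so Y = 1138.64/0.43 = 2648

Y = 2648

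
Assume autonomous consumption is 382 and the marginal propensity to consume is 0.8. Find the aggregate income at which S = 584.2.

S = Y − C = -382 + 0.2Y
-382 + 0.2Y = 584.2, so 0.2Y = 966.2 and Y = 4831

Y = 4831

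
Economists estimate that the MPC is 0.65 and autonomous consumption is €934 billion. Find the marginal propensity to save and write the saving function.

MPS = 0.35; S = -934 + 0.35Y

MPS = 1 − MPC = 1 − 0.65 = 0.35
S = Y − C = -934 + 0.35Y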